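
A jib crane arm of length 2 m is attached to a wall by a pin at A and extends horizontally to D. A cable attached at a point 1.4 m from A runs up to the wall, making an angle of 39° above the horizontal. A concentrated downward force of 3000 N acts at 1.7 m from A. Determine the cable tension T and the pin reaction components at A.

T = 5789 N, A_x = 4499 N, A_y = -642.9 N

ΣM about A: T·sin39°·1.4 − 3000·1.7 = 0 → T = 5100/(1.4·0.62932) = 5788.56 ≈ 5789 N.
ΣF_x = 0: A_x − T·cos39° = 0 → A_x = 5788.56 × 0.777146 = 4499 N.
ΣF_y = 0: A_y + T·sin39° − 3000 = 0 → A_y = 3000 − 5788.56 × 0.62932 = -642.9 N.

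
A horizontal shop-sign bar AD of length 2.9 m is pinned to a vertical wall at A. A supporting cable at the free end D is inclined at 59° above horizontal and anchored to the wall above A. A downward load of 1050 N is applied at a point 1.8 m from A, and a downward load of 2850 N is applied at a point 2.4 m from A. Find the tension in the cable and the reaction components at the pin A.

ΣM about A: T·sin59°·2.9 − 1050·1.8 − 2850·2.4 = 0 → T = 8730/(2.9·0.857167) = 3511.97 ≈ 3512 N.
ΣF_x = 0: A_x − T·cos59° = 0 → A_x = 3511.97 × 0.515038 = 1809 N.
ΣF_y = 0: A_y + T·sin59° − 1050 − 2850 = 0 → A_y = 3900 − 3511.97 × 0.857167 = 889.7 N.

T = 3512 N, A_x = 1809 N, A_y = 889.7 N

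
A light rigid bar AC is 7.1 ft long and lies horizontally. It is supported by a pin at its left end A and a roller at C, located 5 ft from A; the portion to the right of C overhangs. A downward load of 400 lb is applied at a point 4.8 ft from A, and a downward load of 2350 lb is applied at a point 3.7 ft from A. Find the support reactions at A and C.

A_x = 0, A_y = 627.0 lb, C_y = 2123 lb

ΣM about A: C_y·5 − 400·4.8 − 2350·3.7 = 0 → C_y = 10615/5 = 2123 lb.
ΣF_y = 0: A_y + 2123 − 400 − 2350 = 0 → A_y = 627.0 lb.
ΣF_x = 0: no horizontal applied forces, so A_x = 0.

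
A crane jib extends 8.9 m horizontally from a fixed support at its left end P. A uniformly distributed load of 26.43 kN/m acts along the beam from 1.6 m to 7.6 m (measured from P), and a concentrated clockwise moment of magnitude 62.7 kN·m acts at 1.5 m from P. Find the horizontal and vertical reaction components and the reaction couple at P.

P_x = 0, P_y = 158.6 kN, M_P = 792.2 kN·m

Resultant of the distributed load: 26.43 × 6 = 158.58 kN at 4.6 m from P.
ΣF_x = 0: P_x = 0.
ΣF_y = 0: P_y − 26.43·6 = 0 → P_y = 158.6 kN.
ΣM about P: M_P − (26.43·6)·4.6 − 62.7 = 0 → M_P = 792.2 kN·m.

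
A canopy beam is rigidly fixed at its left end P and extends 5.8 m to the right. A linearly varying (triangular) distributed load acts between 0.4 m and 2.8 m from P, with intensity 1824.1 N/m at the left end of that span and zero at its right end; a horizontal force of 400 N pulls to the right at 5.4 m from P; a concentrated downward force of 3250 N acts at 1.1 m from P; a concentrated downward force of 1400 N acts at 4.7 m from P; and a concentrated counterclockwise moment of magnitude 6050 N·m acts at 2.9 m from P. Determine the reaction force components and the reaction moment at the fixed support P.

Resultant of the triangular load: ½ × 1824.1 × 2.4 = 2188.92 N, acting at 1.2 m from P (one-third of the span from the peak).
ΣF_x = 0: P_x + 400 = 0 → P_x = -400.0 N.
ΣF_y = 0: P_y − ½·1824.1·2.4 − 3250 − 1400 = 0 → P_y = 6839 N.
ΣM about P: M_P − (½·1824.1·2.4)·1.2 − 3250·1.1 − 1400·4.7 + 6050 = 0 → M_P = 6732 N·m.

P_x = -400.0 N, P_y = 6839 N, M_P = 6732 N·m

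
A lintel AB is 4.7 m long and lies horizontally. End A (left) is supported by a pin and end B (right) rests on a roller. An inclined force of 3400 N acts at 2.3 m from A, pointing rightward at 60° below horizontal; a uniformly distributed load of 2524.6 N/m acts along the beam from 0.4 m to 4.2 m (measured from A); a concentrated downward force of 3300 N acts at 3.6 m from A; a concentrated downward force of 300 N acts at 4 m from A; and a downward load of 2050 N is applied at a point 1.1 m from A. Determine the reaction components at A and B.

Resultant of the distributed load: 2524.6 × 3.8 = 9593.48 N at 2.3 m from A.
Moments about A: B_y·4.7 − 3400·sin60°·2.3 − (2524.6·3.8)·2.3 − 3300·3.6 − 300·4 − 2050·1.1 = 0 → B_y = 44172.3/4.7 = 9398.36 ≈ 9398 N.
ΣF_y = 0: A_y + 9398.36 − 3400·sin60° − 2524.6·3.8 − 3300 − 300 − 2050 = 0 → A_y = 8790 N.
ΣF_x = 0: A_x + 3400·cos60° = 0 → A_x = -1700 N.

A_x = -1700 N, A_y = 8790 N, B_y = 9398 N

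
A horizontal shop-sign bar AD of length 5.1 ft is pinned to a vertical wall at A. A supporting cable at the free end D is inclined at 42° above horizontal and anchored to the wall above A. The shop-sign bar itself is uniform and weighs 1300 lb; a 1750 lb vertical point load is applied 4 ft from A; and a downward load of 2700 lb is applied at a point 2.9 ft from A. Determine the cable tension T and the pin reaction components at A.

ΣM about A: T·sin42°·5.1 − 1300·2.55 − 1750·4 − 2700·2.9 = 0 → T = 18145/(5.1·0.669131) = 5317.11 ≈ 5317 lb.
ΣF_x = 0: A_x − T·cos42° = 0 → A_x = 5317.11 × 0.743145 = 3951 lb.
ΣF_y = 0: A_y + T·sin42° − 1300 − 1750 − 2700 = 0 → A_y = 5750 − 5317.11 × 0.669131 = 2192 lb.

T = 5317 lb, A_x = 3951 lb, A_y = 2192 lb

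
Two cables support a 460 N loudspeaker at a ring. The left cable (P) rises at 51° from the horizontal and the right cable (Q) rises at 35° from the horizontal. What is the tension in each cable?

T_P = 377.7 N, T_Q = 290.2 N

ΣF_x = 0: −T_P·cos51° + T_Q·cos35° = 0 → T_Q = 0.768258·T_P.
ΣF_y = 0: T_P·sin51° + T_Q·sin35° = 460.
Substitute: T_P·(0.777146 + 0.768258·0.573576) = 460 → T_P = 377.73 ≈ 377.7 N.
Then T_Q = 0.768258 × 377.73 = 290.2 N.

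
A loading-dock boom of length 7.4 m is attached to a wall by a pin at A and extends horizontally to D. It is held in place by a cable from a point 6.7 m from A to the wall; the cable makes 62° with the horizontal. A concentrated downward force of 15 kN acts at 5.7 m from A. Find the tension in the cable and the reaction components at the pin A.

T = 14.45 kN, A_x = 6.785 kN, A_y = 2.239 kN

ΣM about A: T·sin62°·6.7 − 15·5.7 = 0 → T = 85.5/(6.7·0.882948) = 14.4529 ≈ 14.45 kN.
ΣF_x = 0: A_x − T·cos62° = 0 → A_x = 14.4529 × 0.469472 = 6.785 kN.
ΣF_y = 0: A_y + T·sin62° − 15 = 0 → A_y = 15 − 14.4529 × 0.882948 = 2.239 kN.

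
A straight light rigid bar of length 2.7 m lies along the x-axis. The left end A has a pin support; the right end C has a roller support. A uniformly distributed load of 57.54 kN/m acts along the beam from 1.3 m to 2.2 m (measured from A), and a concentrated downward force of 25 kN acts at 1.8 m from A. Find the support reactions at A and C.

Resultant of the distributed load: 57.54 × 0.9 = 51.786 kN at 1.75 m from A.
Moments about A: C_y·2.7 − (57.54·0.9)·1.75 − 25·1.8 = 0 → C_y = 135.6255/2.7 = 50.2317 ≈ 50.23 kN.
ΣF_y = 0: A_y + 50.2317 − 57.54·0.9 − 25 = 0 → A_y = 26.55 kN.
ΣF_x = 0: no horizontal applied forces, so A_x = 0.

A_x = 0, A_y = 26.55 kN, C_y = 50.23 kN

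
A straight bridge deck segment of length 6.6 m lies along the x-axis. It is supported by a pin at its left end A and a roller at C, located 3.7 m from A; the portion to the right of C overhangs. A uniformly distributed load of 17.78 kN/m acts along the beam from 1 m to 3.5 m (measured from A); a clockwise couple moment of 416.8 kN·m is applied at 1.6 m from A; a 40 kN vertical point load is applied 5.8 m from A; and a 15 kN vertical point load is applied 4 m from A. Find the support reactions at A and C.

A_x = 0, A_y = -119.1 kN, C_y = 218.6 kN

Resultant of the distributed load: 17.78 × 2.5 = 44.45 kN at 2.25 m from A.
ΣM about A: C_y·3.7 − (17.78·2.5)·2.25 − 416.8 − 40·5.8 − 15·4 = 0 → C_y = 808.8125/3.7 = 218.598 ≈ 218.6 kN.
ΣF_y = 0: A_y + 218.598 − 17.78·2.5 − 40 − 15 = 0 → A_y = -119.1 kN.
ΣF_x = 0: no horizontal applied forces, so A_x = 0.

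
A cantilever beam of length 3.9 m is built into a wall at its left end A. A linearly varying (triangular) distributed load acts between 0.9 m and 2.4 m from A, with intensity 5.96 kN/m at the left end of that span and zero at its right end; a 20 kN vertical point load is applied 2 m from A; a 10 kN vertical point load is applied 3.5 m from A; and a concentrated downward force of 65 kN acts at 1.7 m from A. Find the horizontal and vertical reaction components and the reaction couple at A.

Resultant of the triangular load: ½ × 5.96 × 1.5 = 4.47 kN, acting at 1.4 m from A (one-third of the span from the peak).
ΣF_x = 0: A_x = 0.
ΣF_y = 0: A_y − ½·5.96·1.5 − 20 − 10 − 65 = 0 → A_y = 99.47 kN.
ΣM about A: M_A − (½·5.96·1.5)·1.4 − 20·2 − 10·3.5 − 65·1.7 = 0 → M_A = 191.8 kN·m.

A_x = 0, A_y = 99.47 kN, M_A = 191.8 kN·m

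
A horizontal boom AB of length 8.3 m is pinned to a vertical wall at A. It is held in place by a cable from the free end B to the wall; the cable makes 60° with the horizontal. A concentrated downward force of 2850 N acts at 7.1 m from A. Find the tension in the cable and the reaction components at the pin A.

ΣM about A: T·sin60°·8.3 − 2850·7.1 = 0 → T = 20235/(8.3·0.866025) = 2815.11 ≈ 2815 N.
ΣF_x = 0: A_x − T·cos60° = 0 → A_x = 2815.11 × 0.5 = 1408 N.
ΣF_y = 0: A_y + T·sin60° − 2850 = 0 → A_y = 2850 − 2815.11 × 0.866025 = 412.0 N.

T = 2815 N, A_x = 1408 N, A_y = 412.0 N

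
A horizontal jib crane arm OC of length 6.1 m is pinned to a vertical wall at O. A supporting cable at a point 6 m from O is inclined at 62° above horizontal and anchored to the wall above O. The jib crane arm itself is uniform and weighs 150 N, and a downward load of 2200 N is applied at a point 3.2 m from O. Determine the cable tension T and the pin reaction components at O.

ΣM about O: T·sin62°·6 − 150·3.05 − 2200·3.2 = 0 → T = 7497.5/(6·0.882948) = 1415.24 ≈ 1415 N.
ΣF_x = 0: O_x − T·cos62° = 0 → O_x = 1415.24 × 0.469472 = 664.4 N.
ΣF_y = 0: O_y + T·sin62° − 150 − 2200 = 0 → O_y = 2350 − 1415.24 × 0.882948 = 1100 N.

T = 1415 N, O_x = 664.4 N, O_y = 1100 N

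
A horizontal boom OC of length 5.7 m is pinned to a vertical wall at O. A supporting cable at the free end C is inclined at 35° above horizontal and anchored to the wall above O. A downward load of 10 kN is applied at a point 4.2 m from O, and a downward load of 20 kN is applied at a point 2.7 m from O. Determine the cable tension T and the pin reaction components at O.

T = 29.36 kN, O_x = 24.05 kN, O_y = 13.16 kN

ΣM about O: T·sin35°·5.7 − 10·4.2 − 20·2.7 = 0 → T = 96/(5.7·0.573576) = 29.3633 ≈ 29.36 kN.
ΣF_x = 0: O_x − T·cos35° = 0 → O_x = 29.3633 × 0.819152 = 24.05 kN.
ΣF_y = 0: O_y + T·sin35° − 10 − 20 = 0 → O_y = 30 − 29.3633 × 0.573576 = 13.16 kN.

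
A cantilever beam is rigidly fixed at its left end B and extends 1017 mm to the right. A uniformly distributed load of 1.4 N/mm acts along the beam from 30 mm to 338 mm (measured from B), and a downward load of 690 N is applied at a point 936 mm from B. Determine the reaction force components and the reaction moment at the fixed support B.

Resultant of the distributed load: 1.4 × 308 = 431.2 N at 184 mm from B.
ΣF_x = 0: B_x = 0.
ΣF_y = 0: B_y − 1.4·308 − 690 = 0 → B_y = 1121 N.
ΣM about B: M_B − (1.4·308)·184 − 690·936 = 0 → M_B = 725200 N·mm.

B_x = 0, B_y = 1121 N, M_B = 725200 N·mm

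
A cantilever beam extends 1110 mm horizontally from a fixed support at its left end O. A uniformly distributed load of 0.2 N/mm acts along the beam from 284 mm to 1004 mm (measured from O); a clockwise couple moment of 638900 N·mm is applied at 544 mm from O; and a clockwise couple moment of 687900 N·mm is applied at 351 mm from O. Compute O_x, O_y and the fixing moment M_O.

O_x = 0, O_y = 144.0 N, M_O = 1420000 N·mm

Resultant of the distributed load: 0.2 × 720 = 144 N at 644 mm from O.
ΣF_x = 0: O_x = 0.
ΣF_y = 0: O_y − 0.2·720 = 0 → O_y = 144.0 N.
ΣM about O: M_O − (0.2·720)·644 − 638900 − 687900 = 0 → M_O = 1420000 N·mm.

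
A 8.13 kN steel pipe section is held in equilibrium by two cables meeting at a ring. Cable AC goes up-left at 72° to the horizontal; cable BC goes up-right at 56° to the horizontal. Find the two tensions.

ΣF_x = 0: −T_AC·cos72° + T_BC·cos56° = 0 → T_BC = 0.552613·T_AC.
ΣF_y = 0: T_AC·sin72° + T_BC·sin56° = 8.13.
Substitute: T_AC·(0.951057 + 0.552613·0.829038) = 8.13 → T_AC = 5.76925 ≈ 5.769 kN.
Then T_BC = 0.552613 × 5.76925 = 3.188 kN.

T_AC = 5.769 kN, T_BC = 3.188 kN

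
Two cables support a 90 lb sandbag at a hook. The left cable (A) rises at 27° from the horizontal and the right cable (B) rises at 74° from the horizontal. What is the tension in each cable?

T_A = 25.27 lb, T_B = 81.69 lb

ΣF_x = 0: −T_A·cos27° + T_B·cos74° = 0 → T_B = 3.23253·T_A.
ΣF_y = 0: T_A·sin27° + T_B·sin74° = 90.
Substitute: T_A·(0.45399 + 3.23253·0.961262) = 90 → T_A = 25.2717 ≈ 25.27 lb.
Then T_B = 3.23253 × 25.2717 = 81.69 lb.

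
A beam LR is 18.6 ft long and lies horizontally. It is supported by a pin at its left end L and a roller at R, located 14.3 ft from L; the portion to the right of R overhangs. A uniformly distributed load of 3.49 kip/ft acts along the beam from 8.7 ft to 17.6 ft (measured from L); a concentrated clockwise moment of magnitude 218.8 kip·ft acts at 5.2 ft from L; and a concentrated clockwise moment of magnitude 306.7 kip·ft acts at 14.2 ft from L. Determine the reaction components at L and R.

L_x = 0, L_y = -34.25 kip, R_y = 65.31 kip

Resultant of the distributed load: 3.49 × 8.9 = 31.061 kip at 13.15 ft from L.
Taking moments about L: R_y·14.3 − (3.49·8.9)·13.15 − 218.8 − 306.7 = 0 → R_y = 933.95215/14.3 = 65.3113 ≈ 65.31 kip.
ΣF_y = 0: L_y + 65.3113 − 3.49·8.9 = 0 → L_y = -34.25 kip.
ΣF_x = 0: no horizontal applied forces, so L_x = 0.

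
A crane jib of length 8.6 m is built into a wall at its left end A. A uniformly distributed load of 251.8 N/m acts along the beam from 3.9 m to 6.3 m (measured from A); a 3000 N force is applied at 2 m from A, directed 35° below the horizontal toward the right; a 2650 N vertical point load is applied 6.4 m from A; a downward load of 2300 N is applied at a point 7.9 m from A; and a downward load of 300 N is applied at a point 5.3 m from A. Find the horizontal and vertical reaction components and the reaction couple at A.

Resultant of the distributed load: 251.8 × 2.4 = 604.32 N at 5.1 m from A.
ΣF_x = 0: A_x + 3000·cos35° = 0 → A_x = -2457 N.
ΣF_y = 0: A_y − 251.8·2.4 − 3000·sin35° − 2650 − 2300 − 300 = 0 → A_y = 7575 N.
ΣM about A: M_A − (251.8·2.4)·5.1 − 3000·sin35°·2 − 2650·6.4 − 2300·7.9 − 300·5.3 = 0 → M_A = 43240 N·m.

A_x = -2457 N, A_y = 7575 N, M_A = 43240 N·m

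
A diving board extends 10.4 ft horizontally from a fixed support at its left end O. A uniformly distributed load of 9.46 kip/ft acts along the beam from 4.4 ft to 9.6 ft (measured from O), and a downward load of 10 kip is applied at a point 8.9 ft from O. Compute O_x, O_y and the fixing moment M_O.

Resultant of the distributed load: 9.46 × 5.2 = 49.192 kip at 7 ft from O.
ΣF_x = 0: O_x = 0.
ΣF_y = 0: O_y − 9.46·5.2 − 10 = 0 → O_y = 59.19 kip.
ΣM about O: M_O − (9.46·5.2)·7 − 10·8.9 = 0 → M_O = 433.3 kip·ft.

O_x = 0, O_y = 59.19 kip, M_O = 433.3 kip·ft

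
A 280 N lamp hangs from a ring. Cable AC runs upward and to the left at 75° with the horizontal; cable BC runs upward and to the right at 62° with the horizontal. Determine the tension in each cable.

ΣF_x = 0: −T_AC·cos75° + T_BC·cos62° = 0 → T_BC = 0.551299·T_AC.
ΣF_y = 0: T_AC·sin75° + T_BC·sin62° = 280.
Substitute: T_AC·(0.965926 + 0.551299·0.882948) = 280 → T_AC = 192.745 ≈ 192.7 N.
Then T_BC = 0.551299 × 192.745 = 106.3 N.

T_AC = 192.7 N, T_BC = 106.3 N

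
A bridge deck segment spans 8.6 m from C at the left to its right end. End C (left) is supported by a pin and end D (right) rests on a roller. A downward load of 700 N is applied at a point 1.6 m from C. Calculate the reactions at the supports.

Taking moments about C: D_y·8.6 − 700·1.6 = 0 → D_y = 1120/8.6 = 130.233 ≈ 130.2 N.
ΣF_y = 0: C_y + 130.233 − 700 = 0 → C_y = 569.8 N.
ΣF_x = 0: no horizontal applied forces, so C_x = 0.

C_x = 0, C_y = 569.8 N, D_y = 130.2 N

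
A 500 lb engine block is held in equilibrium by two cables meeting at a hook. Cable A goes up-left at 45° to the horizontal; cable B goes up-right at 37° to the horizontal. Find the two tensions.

T_A = 403.2 lb, T_B = 357.0 lb

ΣF_x = 0: −T_A·cos45° + T_B·cos37° = 0 → T_B = 0.885394·T_A.
ΣF_y = 0: T_A·sin45° + T_B·sin37° = 500.
Substitute: T_A·(0.707107 + 0.885394·0.601815) = 500 → T_A = 403.242 ≈ 403.2 lb.
Then T_B = 0.885394 × 403.242 = 357.0 lb.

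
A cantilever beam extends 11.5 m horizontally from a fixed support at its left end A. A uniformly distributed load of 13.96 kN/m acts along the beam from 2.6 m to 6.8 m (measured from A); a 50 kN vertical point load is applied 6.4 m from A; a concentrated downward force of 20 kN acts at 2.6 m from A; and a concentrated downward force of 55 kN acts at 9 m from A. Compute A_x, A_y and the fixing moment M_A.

Resultant of the distributed load: 13.96 × 4.2 = 58.632 kN at 4.7 m from A.
ΣF_x = 0: A_x = 0.
ΣF_y = 0: A_y − 13.96·4.2 − 50 − 20 − 55 = 0 → A_y = 183.6 kN.
ΣM about A: M_A − (13.96·4.2)·4.7 − 50·6.4 − 20·2.6 − 55·9 = 0 → M_A = 1143 kN·m.

A_x = 0, A_y = 183.6 kN, M_A = 1143 kN·m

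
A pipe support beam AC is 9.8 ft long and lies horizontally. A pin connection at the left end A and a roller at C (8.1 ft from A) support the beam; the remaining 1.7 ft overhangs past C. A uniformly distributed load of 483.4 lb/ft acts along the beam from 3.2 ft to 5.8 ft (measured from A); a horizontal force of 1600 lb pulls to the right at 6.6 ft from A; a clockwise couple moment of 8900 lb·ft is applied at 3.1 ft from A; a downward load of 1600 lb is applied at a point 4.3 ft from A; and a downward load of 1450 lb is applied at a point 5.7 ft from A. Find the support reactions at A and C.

A_x = -1600 lb, A_y = 640.1 lb, C_y = 3667 lb

Resultant of the distributed load: 483.4 × 2.6 = 1256.84 lb at 4.5 ft from A.
Taking moments about A: C_y·8.1 − (483.4·2.6)·4.5 − 8900 − 1600·4.3 − 1450·5.7 = 0 → C_y = 29700.78/8.1 = 3666.76 ≈ 3667 lb.
ΣF_y = 0: A_y + 3666.76 − 483.4·2.6 − 1600 − 1450 = 0 → A_y = 640.1 lb.
ΣF_x = 0: A_x + 1600 = 0 → A_x = -1600 lb.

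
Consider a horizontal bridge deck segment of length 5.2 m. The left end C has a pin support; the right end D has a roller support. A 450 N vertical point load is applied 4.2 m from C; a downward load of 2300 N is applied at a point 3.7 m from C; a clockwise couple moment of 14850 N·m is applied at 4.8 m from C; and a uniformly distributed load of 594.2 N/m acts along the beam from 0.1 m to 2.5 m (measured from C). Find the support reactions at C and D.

Resultant of the distributed load: 594.2 × 2.4 = 1426.08 N at 1.3 m from C.
Moments about C: D_y·5.2 − 450·4.2 − 2300·3.7 − 14850 − (594.2·2.4)·1.3 = 0 → D_y = 27103.904/5.2 = 5212.29 ≈ 5212 N.
ΣF_y = 0: C_y + 5212.29 − 450 − 2300 − 594.2·2.4 = 0 → C_y = -1036 N.
ΣF_x = 0: no horizontal applied forces, so C_x = 0.

C_x = 0, C_y = -1036 N, D_y = 5212 N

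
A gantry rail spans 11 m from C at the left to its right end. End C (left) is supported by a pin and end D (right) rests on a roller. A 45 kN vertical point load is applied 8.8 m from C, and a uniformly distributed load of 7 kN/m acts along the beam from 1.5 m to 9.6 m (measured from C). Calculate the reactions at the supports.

C_x = 0, C_y = 37.09 kN, D_y = 64.61 kN

Resultant of the distributed load: 7 × 8.1 = 56.7 kN at 5.55 m from C.
Taking moments about C: D_y·11 − 45·8.8 − (7·8.1)·5.55 = 0 → D_y = 710.685/11 = 64.6077 ≈ 64.61 kN.
ΣF_y = 0: C_y + 64.6077 − 45 − 7·8.1 = 0 → C_y = 37.09 kN.
ΣF_x = 0: no horizontal applied forces, so C_x = 0.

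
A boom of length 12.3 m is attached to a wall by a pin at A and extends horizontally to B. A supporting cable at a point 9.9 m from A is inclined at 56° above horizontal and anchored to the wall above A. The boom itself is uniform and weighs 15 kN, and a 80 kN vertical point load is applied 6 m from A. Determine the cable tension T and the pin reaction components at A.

T = 69.72 kN, A_x = 38.99 kN, A_y = 37.20 kN

ΣM about A: T·sin56°·9.9 − 15·6.15 − 80·6 = 0 → T = 572.25/(9.9·0.829038) = 69.723 ≈ 69.72 kN.
ΣF_x = 0: A_x − T·cos56° = 0 → A_x = 69.723 × 0.559193 = 38.99 kN.
ΣF_y = 0: A_y + T·sin56° − 15 − 80 = 0 → A_y = 95 − 69.723 × 0.829038 = 37.20 kN.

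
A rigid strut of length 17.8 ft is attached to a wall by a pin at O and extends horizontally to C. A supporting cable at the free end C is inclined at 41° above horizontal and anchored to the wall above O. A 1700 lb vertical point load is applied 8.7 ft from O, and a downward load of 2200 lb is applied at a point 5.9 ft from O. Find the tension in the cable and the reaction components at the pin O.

ΣM about O: T·sin41°·17.8 − 1700·8.7 − 2200·5.9 = 0 → T = 27770/(17.8·0.656059) = 2378.01 ≈ 2378 lb.
ΣF_x = 0: O_x − T·cos41° = 0 → O_x = 2378.01 × 0.75471 = 1795 lb.
ΣF_y = 0: O_y + T·sin41° − 1700 − 2200 = 0 → O_y = 3900 − 2378.01 × 0.656059 = 2340 lb.

T = 2378 lb, O_x = 1795 lb, O_y = 2340 lb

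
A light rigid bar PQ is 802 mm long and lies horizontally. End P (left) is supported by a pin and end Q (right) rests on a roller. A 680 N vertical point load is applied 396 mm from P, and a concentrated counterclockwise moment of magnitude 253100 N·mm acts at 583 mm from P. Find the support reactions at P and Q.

Taking moments about P: Q_y·802 − 680·396 + 253100 = 0 → Q_y = 16180/802 = 20.1746 ≈ 20.17 N.
ΣF_y = 0: P_y + 20.1746 − 680 = 0 → P_y = 659.8 N.
ΣF_x = 0: no horizontal applied forces, so P_x = 0.

P_x = 0, P_y = 659.8 N, Q_y = 20.17 N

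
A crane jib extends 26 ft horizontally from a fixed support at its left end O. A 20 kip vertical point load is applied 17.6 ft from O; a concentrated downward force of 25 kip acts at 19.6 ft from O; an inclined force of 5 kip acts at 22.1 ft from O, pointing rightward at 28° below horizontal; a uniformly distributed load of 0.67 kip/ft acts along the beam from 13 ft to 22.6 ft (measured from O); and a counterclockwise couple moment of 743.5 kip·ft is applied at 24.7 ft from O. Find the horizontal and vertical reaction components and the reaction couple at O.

Resultant of the distributed load: 0.67 × 9.6 = 6.432 kip at 17.8 ft from O.
ΣF_x = 0: O_x + 5·cos28° = 0 → O_x = -4.415 kip.
ΣF_y = 0: O_y − 20 − 25 − 5·sin28° − 0.67·9.6 = 0 → O_y = 53.78 kip.
ΣM about O: M_O − 20·17.6 − 25·19.6 − 5·sin28°·22.1 − (0.67·9.6)·17.8 + 743.5 = 0 → M_O = 264.9 kip·ft.

O_x = -4.415 kip, O_y = 53.78 kip, M_O = 264.9 kip·ft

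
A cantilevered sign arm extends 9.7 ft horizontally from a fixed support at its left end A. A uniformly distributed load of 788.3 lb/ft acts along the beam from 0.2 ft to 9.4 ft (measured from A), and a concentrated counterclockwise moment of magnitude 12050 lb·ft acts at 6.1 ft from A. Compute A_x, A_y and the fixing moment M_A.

Resultant of the distributed load: 788.3 × 9.2 = 7252.36 lb at 4.8 ft from A.
ΣF_x = 0: A_x = 0.
ΣF_y = 0: A_y − 788.3·9.2 = 0 → A_y = 7252 lb.
ΣM about A: M_A − (788.3·9.2)·4.8 + 12050 = 0 → M_A = 22760 lb·ft.

A_x = 0, A_y = 7252 lb, M_A = 22760 lb·ft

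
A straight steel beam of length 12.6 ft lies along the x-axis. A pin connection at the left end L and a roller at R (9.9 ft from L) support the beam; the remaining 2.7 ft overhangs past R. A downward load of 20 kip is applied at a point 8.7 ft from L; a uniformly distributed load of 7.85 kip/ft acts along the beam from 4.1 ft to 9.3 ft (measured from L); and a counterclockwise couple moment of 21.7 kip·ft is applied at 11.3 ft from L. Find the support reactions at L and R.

Resultant of the distributed load: 7.85 × 5.2 = 40.82 kip at 6.7 ft from L.
ΣM about L: R_y·9.9 − 20·8.7 − (7.85·5.2)·6.7 + 21.7 = 0 → R_y = 425.794/9.9 = 43.0095 ≈ 43.01 kip.
ΣF_y = 0: L_y + 43.0095 − 20 − 7.85·5.2 = 0 → L_y = 17.81 kip.
ΣF_x = 0: no horizontal applied forces, so L_x = 0.

L_x = 0, L_y = 17.81 kip, R_y = 43.01 kip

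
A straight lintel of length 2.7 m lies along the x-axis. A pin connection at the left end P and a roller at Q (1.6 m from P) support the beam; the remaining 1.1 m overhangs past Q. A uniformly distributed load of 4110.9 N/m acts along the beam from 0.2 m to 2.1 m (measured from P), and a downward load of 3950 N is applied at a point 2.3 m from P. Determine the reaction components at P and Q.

P_x = 0, P_y = 468.6 N, Q_y = 11290 N

Resultant of the distributed load: 4110.9 × 1.9 = 7810.71 N at 1.15 m from P.
Moments about P: Q_y·1.6 − (4110.9·1.9)·1.15 − 3950·2.3 = 0 → Q_y = 18067.3165/1.6 = 11292.1 ≈ 11290 N.
ΣF_y = 0: P_y + 11292.1 − 4110.9·1.9 − 3950 = 0 → P_y = 468.6 N.
ΣF_x = 0: no horizontal applied forces, so P_x = 0.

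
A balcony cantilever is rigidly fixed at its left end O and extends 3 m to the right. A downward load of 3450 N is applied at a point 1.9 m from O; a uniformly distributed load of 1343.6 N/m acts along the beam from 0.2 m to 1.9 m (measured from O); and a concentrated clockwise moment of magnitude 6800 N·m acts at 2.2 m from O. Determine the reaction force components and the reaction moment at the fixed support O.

O_x = 0, O_y = 5734 N, M_O = 15750 N·m

Resultant of the distributed load: 1343.6 × 1.7 = 2284.12 N at 1.05 m from O.
ΣF_x = 0: O_x = 0.
ΣF_y = 0: O_y − 3450 − 1343.6·1.7 = 0 → O_y = 5734 N.
ΣM about O: M_O − 3450·1.9 − (1343.6·1.7)·1.05 − 6800 = 0 → M_O = 15750 N·m.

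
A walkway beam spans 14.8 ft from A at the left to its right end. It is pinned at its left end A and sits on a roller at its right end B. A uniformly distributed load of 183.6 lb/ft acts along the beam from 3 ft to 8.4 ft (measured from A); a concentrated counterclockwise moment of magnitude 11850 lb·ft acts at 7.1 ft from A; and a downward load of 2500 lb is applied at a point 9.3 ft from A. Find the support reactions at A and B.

A_x = 0, A_y = 2339 lb, B_y = 1152 lb

Resultant of the distributed load: 183.6 × 5.4 = 991.44 lb at 5.7 ft from A.
Taking moments about A: B_y·14.8 − (183.6·5.4)·5.7 + 11850 − 2500·9.3 = 0 → B_y = 17051.208/14.8 = 1152.11 ≈ 1152 lb.
ΣF_y = 0: A_y + 1152.11 − 183.6·5.4 − 2500 = 0 → A_y = 2339 lb.
ΣF_x = 0: no horizontal applied forces, so A_x = 0.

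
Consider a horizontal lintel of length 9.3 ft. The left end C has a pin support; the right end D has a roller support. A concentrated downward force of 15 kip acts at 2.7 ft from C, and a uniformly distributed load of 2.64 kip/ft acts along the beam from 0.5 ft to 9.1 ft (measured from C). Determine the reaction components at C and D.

Resultant of the distributed load: 2.64 × 8.6 = 22.704 kip at 4.8 ft from C.
Taking moments about C: D_y·9.3 − 15·2.7 − (2.64·8.6)·4.8 = 0 → D_y = 149.4792/9.3 = 16.073 ≈ 16.07 kip.
ΣF_y = 0: C_y + 16.073 − 15 − 2.64·8.6 = 0 → C_y = 21.63 kip.
ΣF_x = 0: no horizontal applied forces, so C_x = 0.

C_x = 0, C_y = 21.63 kip, D_y = 16.07 kip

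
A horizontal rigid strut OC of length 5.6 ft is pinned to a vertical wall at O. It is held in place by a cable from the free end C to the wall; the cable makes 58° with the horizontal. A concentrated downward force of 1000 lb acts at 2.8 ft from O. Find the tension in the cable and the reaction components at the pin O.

ΣM about O: T·sin58°·5.6 − 1000·2.8 = 0 → T = 2800/(5.6·0.848048) = 589.589 ≈ 589.6 lb.
ΣF_x = 0: O_x − T·cos58° = 0 → O_x = 589.589 × 0.529919 = 312.4 lb.
ΣF_y = 0: O_y + T·sin58° − 1000 = 0 → O_y = 1000 − 589.589 × 0.848048 = 500.0 lb.

T = 589.6 lb, O_x = 312.4 lb, O_y = 500.0 lb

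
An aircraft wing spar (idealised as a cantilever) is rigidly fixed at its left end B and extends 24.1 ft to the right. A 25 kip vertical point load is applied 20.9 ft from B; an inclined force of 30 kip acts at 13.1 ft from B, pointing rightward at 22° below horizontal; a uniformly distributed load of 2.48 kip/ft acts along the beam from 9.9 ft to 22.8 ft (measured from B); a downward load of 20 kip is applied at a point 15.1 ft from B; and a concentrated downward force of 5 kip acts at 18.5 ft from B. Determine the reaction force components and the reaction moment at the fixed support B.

Resultant of the distributed load: 2.48 × 12.9 = 31.992 kip at 16.35 ft from B.
ΣF_x = 0: B_x + 30·cos22° = 0 → B_x = -27.82 kip.
ΣF_y = 0: B_y − 25 − 30·sin22° − 2.48·12.9 − 20 − 5 = 0 → B_y = 93.23 kip.
ΣM about B: M_B − 25·20.9 − 30·sin22°·13.1 − (2.48·12.9)·16.35 − 20·15.1 − 5·18.5 = 0 → M_B = 1587 kip·ft.

B_x = -27.82 kip, B_y = 93.23 kip, M_B = 1587 kip·ft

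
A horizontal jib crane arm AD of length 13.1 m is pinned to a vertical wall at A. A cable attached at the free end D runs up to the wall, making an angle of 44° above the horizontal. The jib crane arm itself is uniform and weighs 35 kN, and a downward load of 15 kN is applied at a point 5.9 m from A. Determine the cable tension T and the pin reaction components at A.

T = 34.92 kN, A_x = 25.12 kN, A_y = 25.74 kN

ΣM about A: T·sin44°·13.1 − 35·6.55 − 15·5.9 = 0 → T = 317.75/(13.1·0.694658) = 34.9175 ≈ 34.92 kN.
ΣF_x = 0: A_x − T·cos44° = 0 → A_x = 34.9175 × 0.71934 = 25.12 kN.
ΣF_y = 0: A_y + T·sin44° − 35 − 15 = 0 → A_y = 50 − 34.9175 × 0.694658 = 25.74 kN.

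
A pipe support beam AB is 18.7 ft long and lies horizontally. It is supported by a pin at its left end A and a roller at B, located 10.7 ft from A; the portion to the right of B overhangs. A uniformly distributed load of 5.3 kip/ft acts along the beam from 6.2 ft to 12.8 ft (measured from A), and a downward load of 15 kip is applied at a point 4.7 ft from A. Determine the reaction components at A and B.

A_x = 0, A_y = 12.33 kip, B_y = 37.65 kip

Resultant of the distributed load: 5.3 × 6.6 = 34.98 kip at 9.5 ft from A.
Moments about A: B_y·10.7 − (5.3·6.6)·9.5 − 15·4.7 = 0 → B_y = 402.81/10.7 = 37.6458 ≈ 37.65 kip.
ΣF_y = 0: A_y + 37.6458 − 5.3·6.6 − 15 = 0 → A_y = 12.33 kip.
ΣF_x = 0: no horizontal applied forces, so A_x = 0.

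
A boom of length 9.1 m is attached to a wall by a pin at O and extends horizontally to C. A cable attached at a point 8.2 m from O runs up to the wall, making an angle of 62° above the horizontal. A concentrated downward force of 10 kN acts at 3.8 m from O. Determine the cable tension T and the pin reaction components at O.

ΣM about O: T·sin62°·8.2 − 10·3.8 = 0 → T = 38/(8.2·0.882948) = 5.24849 ≈ 5.248 kN.
ΣF_x = 0: O_x − T·cos62° = 0 → O_x = 5.24849 × 0.469472 = 2.464 kN.
ΣF_y = 0: O_y + T·sin62° − 10 = 0 → O_y = 10 − 5.24849 × 0.882948 = 5.366 kN.

T = 5.248 kN, O_x = 2.464 kN, O_y = 5.366 kN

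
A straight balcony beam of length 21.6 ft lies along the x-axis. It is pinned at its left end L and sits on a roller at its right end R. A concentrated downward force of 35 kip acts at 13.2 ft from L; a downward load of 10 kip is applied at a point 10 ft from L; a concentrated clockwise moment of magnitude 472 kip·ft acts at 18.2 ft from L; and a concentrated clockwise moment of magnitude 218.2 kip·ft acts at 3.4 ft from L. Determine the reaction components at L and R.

L_x = 0, L_y = -12.97 kip, R_y = 57.97 kip

Moments about L: R_y·21.6 − 35·13.2 − 10·10 − 472 − 218.2 = 0 → R_y = 1252.2/21.6 = 57.9722 ≈ 57.97 kip.
ΣF_y = 0: L_y + 57.9722 − 35 − 10 = 0 → L_y = -12.97 kip.
ΣF_x = 0: no horizontal applied forces, so L_x = 0.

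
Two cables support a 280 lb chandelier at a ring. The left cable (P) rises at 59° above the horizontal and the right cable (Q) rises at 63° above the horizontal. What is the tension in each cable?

ΣF_x = 0: −T_P·cos59° + T_Q·cos63° = 0 → T_Q = 1.13447·T_P.
ΣF_y = 0: T_P·sin59° + T_Q·sin63° = 280.
Substitute: T_P·(0.857167 + 1.13447·0.891007) = 280 → T_P = 149.894 ≈ 149.9 lb.
Then T_Q = 1.13447 × 149.894 = 170.1 lb.

T_P = 149.9 lb, T_Q = 170.1 lb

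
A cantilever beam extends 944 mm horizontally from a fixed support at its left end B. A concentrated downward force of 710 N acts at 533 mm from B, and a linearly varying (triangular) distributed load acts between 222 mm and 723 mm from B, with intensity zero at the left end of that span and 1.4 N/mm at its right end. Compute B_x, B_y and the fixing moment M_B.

B_x = 0, B_y = 1061 N, M_B = 573400 N·mm

Resultant of the triangular load: ½ × 1.4 × 501 = 350.7 N, acting at 556 mm from B (one-third of the span from the peak).
ΣF_x = 0: B_x = 0.
ΣF_y = 0: B_y − 710 − ½·1.4·501 = 0 → B_y = 1061 N.
ΣM about B: M_B − 710·533 − (½·1.4·501)·556 = 0 → M_B = 573400 N·mm.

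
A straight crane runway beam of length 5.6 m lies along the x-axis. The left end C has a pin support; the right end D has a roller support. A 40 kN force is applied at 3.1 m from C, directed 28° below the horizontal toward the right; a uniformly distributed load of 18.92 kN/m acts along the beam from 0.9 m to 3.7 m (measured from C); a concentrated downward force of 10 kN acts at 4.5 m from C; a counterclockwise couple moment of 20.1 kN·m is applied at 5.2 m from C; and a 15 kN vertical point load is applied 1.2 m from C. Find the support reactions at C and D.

Resultant of the distributed load: 18.92 × 2.8 = 52.976 kN at 2.3 m from C.
ΣM about C: D_y·5.6 − 40·sin28°·3.1 − (18.92·2.8)·2.3 − 10·4.5 + 20.1 − 15·1.2 = 0 → D_y = 222.959/5.6 = 39.8141 ≈ 39.81 kN.
ΣF_y = 0: C_y + 39.8141 − 40·sin28° − 18.92·2.8 − 10 − 15 = 0 → C_y = 56.94 kN.
ΣF_x = 0: C_x + 40·cos28° = 0 → C_x = -35.32 kN.

C_x = -35.32 kN, C_y = 56.94 kN, D_y = 39.81 kN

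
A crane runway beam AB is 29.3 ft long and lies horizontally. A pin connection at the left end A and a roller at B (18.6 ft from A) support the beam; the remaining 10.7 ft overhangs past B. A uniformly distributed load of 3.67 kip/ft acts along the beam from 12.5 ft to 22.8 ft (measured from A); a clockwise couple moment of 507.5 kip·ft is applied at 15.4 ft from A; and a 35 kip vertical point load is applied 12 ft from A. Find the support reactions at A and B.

A_x = 0, A_y = -12.93 kip, B_y = 85.74 kip

Resultant of the distributed load: 3.67 × 10.3 = 37.801 kip at 17.65 ft from A.
Taking moments about A: B_y·18.6 − (3.67·10.3)·17.65 − 507.5 − 35·12 = 0 → B_y = 1594.68765/18.6 = 85.7359 ≈ 85.74 kip.
ΣF_y = 0: A_y + 85.7359 − 3.67·10.3 − 35 = 0 → A_y = -12.93 kip.
ΣF_x = 0: no horizontal applied forces, so A_x = 0.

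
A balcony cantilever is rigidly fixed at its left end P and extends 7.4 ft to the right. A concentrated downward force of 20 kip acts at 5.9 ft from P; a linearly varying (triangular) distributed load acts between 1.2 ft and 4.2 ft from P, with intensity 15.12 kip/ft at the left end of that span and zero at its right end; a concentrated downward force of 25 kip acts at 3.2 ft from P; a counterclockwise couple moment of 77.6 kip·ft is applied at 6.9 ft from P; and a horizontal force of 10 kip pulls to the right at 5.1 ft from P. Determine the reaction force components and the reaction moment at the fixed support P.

Resultant of the triangular load: ½ × 15.12 × 3 = 22.68 kip, acting at 2.2 ft from P (one-third of the span from the peak).
ΣF_x = 0: P_x + 10 = 0 → P_x = -10.00 kip.
ΣF_y = 0: P_y − 20 − ½·15.12·3 − 25 = 0 → P_y = 67.68 kip.
ΣM about P: M_P − 20·5.9 − (½·15.12·3)·2.2 − 25·3.2 + 77.6 = 0 → M_P = 170.3 kip·ft.

P_x = -10.00 kip, P_y = 67.68 kip, M_P = 170.3 kip·ft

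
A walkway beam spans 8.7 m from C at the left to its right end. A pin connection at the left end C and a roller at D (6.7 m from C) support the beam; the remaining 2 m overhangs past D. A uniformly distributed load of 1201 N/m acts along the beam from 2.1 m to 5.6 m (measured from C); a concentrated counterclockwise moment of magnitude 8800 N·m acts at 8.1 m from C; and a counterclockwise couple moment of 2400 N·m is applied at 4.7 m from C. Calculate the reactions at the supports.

Resultant of the distributed load: 1201 × 3.5 = 4203.5 N at 3.85 m from C.
ΣM about C: D_y·6.7 − (1201·3.5)·3.85 + 8800 + 2400 = 0 → D_y = 4983.475/6.7 = 743.802 ≈ 743.8 N.
ΣF_y = 0: C_y + 743.802 − 1201·3.5 = 0 → C_y = 3460 N.
ΣF_x = 0: no horizontal applied forces, so C_x = 0.

C_x = 0, C_y = 3460 N, D_y = 743.8 N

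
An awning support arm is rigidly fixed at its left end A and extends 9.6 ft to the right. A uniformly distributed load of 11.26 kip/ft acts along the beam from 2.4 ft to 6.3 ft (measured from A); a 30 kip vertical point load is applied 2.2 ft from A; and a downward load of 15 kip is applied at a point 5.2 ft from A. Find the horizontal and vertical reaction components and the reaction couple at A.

Resultant of the distributed load: 11.26 × 3.9 = 43.914 kip at 4.35 ft from A.
ΣF_x = 0: A_x = 0.
ΣF_y = 0: A_y − 11.26·3.9 − 30 − 15 = 0 → A_y = 88.91 kip.
ΣM about A: M_A − (11.26·3.9)·4.35 − 30·2.2 − 15·5.2 = 0 → M_A = 335.0 kip·ft.

A_x = 0, A_y = 88.91 kip, M_A = 335.0 kip·ft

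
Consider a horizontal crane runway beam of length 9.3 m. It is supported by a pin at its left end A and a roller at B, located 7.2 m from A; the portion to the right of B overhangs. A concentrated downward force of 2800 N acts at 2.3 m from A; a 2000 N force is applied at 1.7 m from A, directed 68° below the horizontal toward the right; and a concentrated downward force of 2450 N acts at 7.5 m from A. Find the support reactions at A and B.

Moments about A: B_y·7.2 − 2800·2.3 − 2000·sin68°·1.7 − 2450·7.5 = 0 → B_y = 27967.4/7.2 = 3884.36 ≈ 3884 N.
ΣF_y = 0: A_y + 3884.36 − 2800 − 2000·sin68° − 2450 = 0 → A_y = 3220 N.
ΣF_x = 0: A_x + 2000·cos68° = 0 → A_x = -749.2 N.

A_x = -749.2 N, A_y = 3220 N, B_y = 3884 N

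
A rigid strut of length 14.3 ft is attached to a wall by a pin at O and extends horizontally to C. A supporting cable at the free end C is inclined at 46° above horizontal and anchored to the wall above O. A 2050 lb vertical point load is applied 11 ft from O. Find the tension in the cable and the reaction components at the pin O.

ΣM about O: T·sin46°·14.3 − 2050·11 = 0 → T = 22550/(14.3·0.71934) = 2192.18 ≈ 2192 lb.
ΣF_x = 0: O_x − T·cos46° = 0 → O_x = 2192.18 × 0.694658 = 1523 lb.
ΣF_y = 0: O_y + T·sin46° − 2050 = 0 → O_y = 2050 − 2192.18 × 0.71934 = 473.1 lb.

T = 2192 lb, O_x = 1523 lb, O_y = 473.1 lb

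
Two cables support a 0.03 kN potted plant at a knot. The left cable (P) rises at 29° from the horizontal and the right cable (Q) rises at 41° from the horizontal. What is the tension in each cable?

ΣF_x = 0: −T_P·cos29° + T_Q·cos41° = 0 → T_Q = 1.15888·T_P.
ΣF_y = 0: T_P·sin29° + T_Q·sin41° = 0.03.
Substitute: T_P·(0.48481 + 1.15888·0.656059) = 0.03 → T_P = 0.0240944 ≈ 0.02409 kN.
Then T_Q = 1.15888 × 0.0240944 = 0.02792 kN.

T_P = 0.02409 kN, T_Q = 0.02792 kN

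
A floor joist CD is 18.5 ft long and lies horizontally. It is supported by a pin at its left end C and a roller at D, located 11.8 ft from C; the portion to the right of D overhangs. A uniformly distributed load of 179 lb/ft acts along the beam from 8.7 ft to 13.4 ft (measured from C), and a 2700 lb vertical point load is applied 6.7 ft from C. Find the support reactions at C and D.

C_x = 0, C_y = 1220 lb, D_y = 2321 lb

Resultant of the distributed load: 179 × 4.7 = 841.3 lb at 11.05 ft from C.
ΣM about C: D_y·11.8 − (179·4.7)·11.05 − 2700·6.7 = 0 → D_y = 27386.365/11.8 = 2320.88 ≈ 2321 lb.
ΣF_y = 0: C_y + 2320.88 − 179·4.7 − 2700 = 0 → C_y = 1220 lb.
ΣF_x = 0: no horizontal applied forces, so C_x = 0.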